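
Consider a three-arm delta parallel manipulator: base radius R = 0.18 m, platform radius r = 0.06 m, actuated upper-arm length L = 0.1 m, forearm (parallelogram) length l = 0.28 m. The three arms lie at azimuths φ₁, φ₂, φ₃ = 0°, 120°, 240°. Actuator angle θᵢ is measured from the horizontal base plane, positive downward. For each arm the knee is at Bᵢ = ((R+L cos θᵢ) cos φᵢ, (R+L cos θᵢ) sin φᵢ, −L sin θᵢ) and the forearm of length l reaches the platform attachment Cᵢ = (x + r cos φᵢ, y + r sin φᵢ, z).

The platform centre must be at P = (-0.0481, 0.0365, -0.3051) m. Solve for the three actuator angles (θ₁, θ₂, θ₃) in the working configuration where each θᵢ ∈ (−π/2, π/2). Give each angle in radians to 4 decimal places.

θ₁ = 1.3967, θ₂ = 0.6983, θ₃ = 1.1350

arm 1 (φ=0.0°): x'=-0.0481, y'=0.0365
  A cos θ + B sin θ = C:  0.1681·cos θ + -0.3051·sin θ = -0.2714
  θ1 = atan2(B,A) + arccos(C/0.3483) = 1.3967
arm 2 (φ=120.0°): x'=0.0557, y'=0.0234
  A cos θ + B sin θ = C:  0.0643·cos θ + -0.3051·sin θ = -0.1469
  γ=atan2(-0.3051,0.0643)=-1.3630;  ψ=arccos(-0.4710)=2.0612;  θ2=γ+ψ≈0.6983
arm 3 (φ=240.0°): x'=-0.0076, y'=-0.0599
  e−x'=0.1276;  (l²−L²−(e−x')²−y'²−z²)/2L = -0.2227
  θ3 = atan2(B,A) + arccos(C/0.3307) = 1.1350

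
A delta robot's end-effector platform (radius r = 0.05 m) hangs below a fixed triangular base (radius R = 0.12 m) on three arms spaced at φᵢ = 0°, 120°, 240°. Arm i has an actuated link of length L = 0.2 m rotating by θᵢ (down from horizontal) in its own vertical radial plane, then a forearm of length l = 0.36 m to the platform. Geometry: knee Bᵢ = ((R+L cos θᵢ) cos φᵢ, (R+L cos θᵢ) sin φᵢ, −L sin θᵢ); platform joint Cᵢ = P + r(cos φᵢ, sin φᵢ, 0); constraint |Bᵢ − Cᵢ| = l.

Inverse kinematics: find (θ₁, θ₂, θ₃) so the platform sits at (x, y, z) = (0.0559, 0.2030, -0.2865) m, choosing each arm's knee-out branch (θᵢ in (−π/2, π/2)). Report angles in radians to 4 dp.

φ1=0.0° → target in arm frame (0.0559, 0.2030)
  e−x'=0.0141;  (l²−L²−(e−x')²−y'²−z²)/2L = -0.0847
  γ=atan2(-0.2865,0.0141)=-1.5216;  ψ=arccos(-0.2954)=1.8706;  θ1=γ+ψ≈0.3490
arm 2 (φ=120.0°): x'=0.1479, y'=-0.1499
  e−x'=-0.0779;  (l²−L²−(e−x')²−y'²−z²)/2L = -0.0525
  γ=atan2(-0.2865,-0.0779)=-1.8361;  ψ=arccos(-0.1770)=1.7487;  θ2=γ+ψ≈-0.0874
arm 3 (φ=240.0°): x'=-0.2038, y'=-0.0531
  e−x'=0.2738;  (l²−L²−(e−x')²−y'²−z²)/2L = -0.1756
  θ3 = atan2(B,A) + arccos(C/0.3963) = 1.2218

θ₁ = 0.3490, θ₂ = -0.0874, θ₃ = 1.2218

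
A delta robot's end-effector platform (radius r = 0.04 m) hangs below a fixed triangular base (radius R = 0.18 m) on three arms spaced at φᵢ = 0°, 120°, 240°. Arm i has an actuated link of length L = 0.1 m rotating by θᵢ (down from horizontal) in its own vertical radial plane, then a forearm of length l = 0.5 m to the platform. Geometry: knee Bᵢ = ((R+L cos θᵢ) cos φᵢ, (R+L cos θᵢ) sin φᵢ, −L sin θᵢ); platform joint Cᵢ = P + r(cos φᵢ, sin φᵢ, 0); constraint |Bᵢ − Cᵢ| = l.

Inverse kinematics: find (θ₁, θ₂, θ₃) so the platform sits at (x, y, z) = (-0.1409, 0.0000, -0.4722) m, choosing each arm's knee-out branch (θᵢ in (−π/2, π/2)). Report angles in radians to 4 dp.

θ₁ = 1.1348, θ₂ = 0.1745, θ₃ = 0.1745

arm 1 (φ=0.0°): x'=-0.1409, y'=0.0000
  A cos θ + B sin θ = C:  0.2809·cos θ + -0.4722·sin θ = -0.3094
  γ=atan2(-0.4722,0.2809)=-1.0342;  ψ=arccos(-0.5631)=2.1689;  θ1=γ+ψ≈1.1348
arm 2 (φ=120.0°): x'=0.0704, y'=0.1220
  e−x'=0.0696;  (l²−L²−(e−x')²−y'²−z²)/2L = -0.0135
  γ=atan2(-0.4722,0.0696)=-1.4246;  ψ=arccos(-0.0283)=1.5991;  θ2=γ+ψ≈0.1745
arm 3 (φ=240.0°): x'=0.0705, y'=-0.1220
  A=0.0695, B=-0.4722, C=(l²−L²−A²−y'²−z²)/(2L)=-0.0135
  √(A²+B²)=0.4773;  θ3 = -1.4246+1.5991 ≈ 0.1745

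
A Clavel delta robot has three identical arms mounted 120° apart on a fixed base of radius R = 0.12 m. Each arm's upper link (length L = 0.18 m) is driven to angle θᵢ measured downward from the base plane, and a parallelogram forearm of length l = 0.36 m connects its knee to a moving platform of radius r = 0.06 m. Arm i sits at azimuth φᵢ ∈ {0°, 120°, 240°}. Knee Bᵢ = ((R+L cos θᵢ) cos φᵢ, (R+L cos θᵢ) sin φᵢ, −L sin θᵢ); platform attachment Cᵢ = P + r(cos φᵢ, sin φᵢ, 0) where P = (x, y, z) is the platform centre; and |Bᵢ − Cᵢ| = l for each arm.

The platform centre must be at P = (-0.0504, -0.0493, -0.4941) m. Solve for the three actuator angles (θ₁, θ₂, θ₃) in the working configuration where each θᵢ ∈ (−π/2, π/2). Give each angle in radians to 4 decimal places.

θ₁ = 1.3093, θ₂ = 1.2217, θ₃ = 0.9601

arm 1 (φ=0.0°): x'=-0.0504, y'=-0.0493
  A cos θ + B sin θ = C:  0.1104·cos θ + -0.4941·sin θ = -0.4488
  γ=atan2(-0.4941,0.1104)=-1.3510;  ψ=arccos(-0.8864)=2.6603;  θ1=γ+ψ≈1.3093
rotate P by −φ2: (-0.0175, 0.0683, -0.4941)
  A cos θ + B sin θ = C:  0.0775·cos θ + -0.4941·sin θ = -0.4378
  θ2 = atan2(B,A) + arccos(C/0.5001) = 1.2217
arm 3 (φ=240.0°): x'=0.0679, y'=-0.0190
  A=-0.0079, B=-0.4941, C=(l²−L²−A²−y'²−z²)/(2L)=-0.4093
  √(A²+B²)=0.4942;  θ3 = -1.5868+2.5469 ≈ 0.9601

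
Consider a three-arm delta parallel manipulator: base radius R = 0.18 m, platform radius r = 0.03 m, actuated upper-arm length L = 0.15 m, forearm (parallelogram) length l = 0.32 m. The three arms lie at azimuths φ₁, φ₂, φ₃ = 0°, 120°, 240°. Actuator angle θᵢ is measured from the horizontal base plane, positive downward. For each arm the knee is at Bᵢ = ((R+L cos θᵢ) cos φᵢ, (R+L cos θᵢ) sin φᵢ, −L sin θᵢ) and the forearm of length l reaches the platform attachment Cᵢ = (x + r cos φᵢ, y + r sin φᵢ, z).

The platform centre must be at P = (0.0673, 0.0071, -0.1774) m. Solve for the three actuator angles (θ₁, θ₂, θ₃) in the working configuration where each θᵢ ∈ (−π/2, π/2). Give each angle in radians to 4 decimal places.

φ1=0.0° → target in arm frame (0.0673, 0.0071)
  e−x'=0.0827;  (l²−L²−(e−x')²−y'²−z²)/2L = 0.1385
  √(A²+B²)=0.1957;  θ1 = -1.1346+0.7849 ≈ -0.3496
arm 2 (φ=120.0°): x'=-0.0275, y'=-0.0618
  A cos θ + B sin θ = C:  0.1775·cos θ + -0.1774·sin θ = 0.0437
  √(A²+B²)=0.2510;  θ2 = -0.7851+1.3959 ≈ 0.6108
arm 3 (φ=240.0°): x'=-0.0398, y'=0.0547
  A=0.1898, B=-0.1774, C=(l²−L²−A²−y'²−z²)/(2L)=0.0314
  θ3 = atan2(B,A) + arccos(C/0.2598) = 0.6981

θ₁ = -0.3496, θ₂ = 0.6108, θ₃ = 0.6981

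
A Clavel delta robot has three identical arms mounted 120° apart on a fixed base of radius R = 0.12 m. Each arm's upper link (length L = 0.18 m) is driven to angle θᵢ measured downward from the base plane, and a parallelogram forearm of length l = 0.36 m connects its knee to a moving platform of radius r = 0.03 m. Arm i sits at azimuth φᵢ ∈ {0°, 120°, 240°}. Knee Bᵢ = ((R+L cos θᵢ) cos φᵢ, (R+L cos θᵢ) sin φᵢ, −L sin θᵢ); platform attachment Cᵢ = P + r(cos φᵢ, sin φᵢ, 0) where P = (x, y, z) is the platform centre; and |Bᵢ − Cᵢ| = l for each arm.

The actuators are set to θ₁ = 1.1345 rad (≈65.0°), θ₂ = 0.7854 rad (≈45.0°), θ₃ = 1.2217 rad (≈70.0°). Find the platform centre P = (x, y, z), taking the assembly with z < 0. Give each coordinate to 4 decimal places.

centre 1 = (0.1661·cos0.0°, 0.1661·sin0.0°, -0.1631) = (0.1661, 0.0000, -0.1631)
φ2=120.0°: virtual centre (-0.1086, 0.1882, -0.1273), radius l
centre 3 = (0.1516·cos240.0°, 0.1516·sin240.0°, -0.1691) = (-0.0758, -0.1313, -0.1691)
|centre ₂|²−|centre ₁|² = 0.0092;  |centre ₃|²−|centre ₁|² = -0.0026
linear system: -0.5494x+0.3763y = 0.0092−0.0717z; -0.4837x+-0.2625y = -0.0026−-0.0120z
Cramer: x(z) = -0.0044+0.0439z;  y(z) = 0.0181-0.1265z
sphere 1 gives Az²+Bz+C=0 with A=1.0179, B=0.3068, C=-0.0736;  B²−4AC=0.3938;  roots -0.4589, 0.1576;  negative root z = -0.4589
x = -0.0245, y = 0.0761

(-0.0245, 0.0761, -0.4589)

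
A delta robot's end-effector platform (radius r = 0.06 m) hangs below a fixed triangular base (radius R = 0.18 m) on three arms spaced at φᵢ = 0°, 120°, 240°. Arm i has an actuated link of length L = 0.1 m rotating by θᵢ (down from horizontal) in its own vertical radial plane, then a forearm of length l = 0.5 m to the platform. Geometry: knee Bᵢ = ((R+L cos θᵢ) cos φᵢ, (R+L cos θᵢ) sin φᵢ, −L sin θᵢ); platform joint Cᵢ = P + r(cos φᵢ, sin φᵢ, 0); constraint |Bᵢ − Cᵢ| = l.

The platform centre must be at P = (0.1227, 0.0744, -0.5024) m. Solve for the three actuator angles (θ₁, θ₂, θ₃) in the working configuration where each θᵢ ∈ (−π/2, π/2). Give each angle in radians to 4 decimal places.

φ1=0.0° → target in arm frame (0.1227, 0.0744)
  A=-0.0027, B=-0.5024, C=(l²−L²−A²−y'²−z²)/(2L)=-0.0897
  θ1 = atan2(B,A) + arccos(C/0.5024) = 0.1742
arm 2 (φ=120.0°): x'=0.0031, y'=-0.1435
  A cos θ + B sin θ = C:  0.1169·cos θ + -0.5024·sin θ = -0.2333
  √(A²+B²)=0.5158;  θ2 = -1.3421+2.0401 ≈ 0.6979
rotate P by −φ3: (-0.1258, 0.0691, -0.5024)
  e−x'=0.2458;  (l²−L²−(e−x')²−y'²−z²)/2L = -0.3879
  √(A²+B²)=0.5593;  θ3 = -1.1158+2.3372 ≈ 1.2214

θ₁ = 0.1742, θ₂ = 0.6979, θ₃ = 1.2214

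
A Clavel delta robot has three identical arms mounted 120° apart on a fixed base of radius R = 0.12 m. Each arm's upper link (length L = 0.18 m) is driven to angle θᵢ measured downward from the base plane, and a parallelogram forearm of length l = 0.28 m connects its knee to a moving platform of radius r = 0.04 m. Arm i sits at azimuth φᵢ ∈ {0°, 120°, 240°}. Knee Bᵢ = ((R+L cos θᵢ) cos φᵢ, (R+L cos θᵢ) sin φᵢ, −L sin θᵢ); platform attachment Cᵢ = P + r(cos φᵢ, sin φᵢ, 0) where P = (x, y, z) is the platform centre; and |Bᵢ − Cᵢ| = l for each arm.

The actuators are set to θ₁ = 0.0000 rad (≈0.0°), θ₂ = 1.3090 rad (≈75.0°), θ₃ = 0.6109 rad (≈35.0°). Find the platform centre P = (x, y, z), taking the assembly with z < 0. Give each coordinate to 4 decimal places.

arm 1 at φ=0.0°: (R−r)+L cos θ1 = 0.2600;  centre 1 = (0.2600, 0.0000, 0.0000)
arm 2 at φ=120.0°: (R−r)+L cos θ2 = 0.1266;  centre 2 = (-0.0633, 0.1096, -0.1739)
centre 3 = (0.2274·cos240.0°, 0.2274·sin240.0°, -0.1032) = (-0.1137, -0.1970, -0.1032)
|centre ₂|²−|centre ₁|² = -0.0213;  |centre ₃|²−|centre ₁|² = -0.0052
linear system: -0.6466x+0.2193y = -0.0213−-0.3477z; -0.7474x+-0.3939y = -0.0052−-0.2065z
Cramer: x(z) = 0.0228-0.4354z;  y(z) = -0.0301+0.3019z
quadratic in z: (1.2808)z²+(0.1884)z+(-0.0212)=0, √Δ=0.3799 → z ∈ {-0.2218, 0.0748}; z = -0.2218 (taking z<0)
x = 0.1194, y = -0.0971

(0.1194, -0.0971, -0.2218)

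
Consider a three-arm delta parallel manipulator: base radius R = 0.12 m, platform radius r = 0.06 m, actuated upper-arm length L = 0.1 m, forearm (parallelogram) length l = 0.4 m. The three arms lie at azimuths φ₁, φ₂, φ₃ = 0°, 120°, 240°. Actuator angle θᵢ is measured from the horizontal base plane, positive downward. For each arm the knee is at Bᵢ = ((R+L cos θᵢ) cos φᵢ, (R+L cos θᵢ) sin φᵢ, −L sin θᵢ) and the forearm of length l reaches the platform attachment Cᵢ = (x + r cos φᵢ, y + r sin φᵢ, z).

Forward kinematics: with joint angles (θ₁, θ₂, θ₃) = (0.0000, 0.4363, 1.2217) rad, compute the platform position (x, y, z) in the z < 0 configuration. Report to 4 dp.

φ1=0.0°: virtual centre (0.1600, 0.0000, 0.0000), radius l
arm 2 at φ=120.0°: ρ2 = 0.1506;  S2 = (-0.0753, 0.1305, -0.0423)
S3 = (0.0942·cos240.0°, 0.0942·sin240.0°, -0.0940) = (-0.0471, -0.0816, -0.0940)
|S₂|²−|S₁|² = -0.0011;  |S₃|²−|S₁|² = -0.0079
plane₁₂: -0.4706x+0.2609y+-0.0845z = -0.0011
det = 0.1849;  x = 0.0121+-0.3398z,  y = 0.0176+-0.2891z
sphere 1 gives Az²+Bz+C=0 with A=1.1991, B=0.0903, C=-0.1378;  B²−4AC=0.6692;  roots -0.3788, 0.3035;  negative root z = -0.3788
x = 0.1409, y = 0.1271

(0.1409, 0.1271, -0.3788)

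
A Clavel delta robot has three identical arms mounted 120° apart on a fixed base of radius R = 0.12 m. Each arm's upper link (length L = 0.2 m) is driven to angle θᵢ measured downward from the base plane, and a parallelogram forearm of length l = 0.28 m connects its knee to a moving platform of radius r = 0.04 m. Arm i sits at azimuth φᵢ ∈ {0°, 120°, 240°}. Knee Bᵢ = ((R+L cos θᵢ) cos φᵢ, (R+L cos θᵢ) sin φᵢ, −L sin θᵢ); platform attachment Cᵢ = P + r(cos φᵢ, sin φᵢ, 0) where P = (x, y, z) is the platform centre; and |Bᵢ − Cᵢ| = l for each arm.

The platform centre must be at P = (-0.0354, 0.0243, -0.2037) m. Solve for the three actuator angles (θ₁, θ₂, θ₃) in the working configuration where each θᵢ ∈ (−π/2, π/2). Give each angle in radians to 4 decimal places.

θ₁ = 0.6980, θ₂ = 0.2617, θ₃ = 0.5236

φ1=0.0° → target in arm frame (-0.0354, 0.0243)
  A=0.1154, B=-0.2037, C=(l²−L²−A²−y'²−z²)/(2L)=-0.0425
  γ=atan2(-0.2037,0.1154)=-1.0554;  ψ=arccos(-0.1815)=1.7534;  θ1=γ+ψ≈0.6980
φ2=120.0° → target in arm frame (0.0387, 0.0185)
  e−x'=0.0413;  (l²−L²−(e−x')²−y'²−z²)/2L = -0.0128
  θ2 = atan2(B,A) + arccos(C/0.2078) = 0.2617
φ3=240.0° → target in arm frame (-0.0033, -0.0428)
  A=0.0833, B=-0.2037, C=(l²−L²−A²−y'²−z²)/(2L)=-0.0297
  θ3 = atan2(B,A) + arccos(C/0.2201) = 0.5236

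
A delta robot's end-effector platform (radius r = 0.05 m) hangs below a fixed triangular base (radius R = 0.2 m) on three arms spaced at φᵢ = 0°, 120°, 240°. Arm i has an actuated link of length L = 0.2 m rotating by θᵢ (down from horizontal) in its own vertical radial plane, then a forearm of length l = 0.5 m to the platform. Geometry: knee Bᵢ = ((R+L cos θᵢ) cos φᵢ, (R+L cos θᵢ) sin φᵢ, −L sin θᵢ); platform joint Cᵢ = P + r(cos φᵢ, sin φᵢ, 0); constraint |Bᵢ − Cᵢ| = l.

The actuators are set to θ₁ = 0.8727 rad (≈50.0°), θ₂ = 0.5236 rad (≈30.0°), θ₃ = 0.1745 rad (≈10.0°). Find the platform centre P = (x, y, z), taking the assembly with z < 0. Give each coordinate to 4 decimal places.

arm 1 at φ=0.0°: e+L cos θ1 = 0.2786;  O1 = (0.2786, 0.0000, -0.1532)
O2 = (0.3232·cos120.0°, 0.3232·sin120.0°, -0.1000) = (-0.1616, 0.2799, -0.1000)
arm 3 at φ=240.0°: e+L cos θ3 = 0.3470;  O3 = (-0.1735, -0.3005, -0.0347)
subtract pairs → two planes through P
linear system: -0.8803x+0.5598y = 0.0134−0.1064z; -0.9041x+-0.6010y = 0.0205−0.2370z
Cramer: x(z) = -0.0189+0.1899z;  y(z) = -0.0058+0.1086z
quadratic in z: (1.0479)z²+(0.1922)z+(-0.1380)=0, √Δ=0.7845 → z ∈ {-0.4660, 0.2826}; z = -0.4660 (taking z<0)
x = -0.1074, y = -0.0564

(-0.1074, -0.0564, -0.4660)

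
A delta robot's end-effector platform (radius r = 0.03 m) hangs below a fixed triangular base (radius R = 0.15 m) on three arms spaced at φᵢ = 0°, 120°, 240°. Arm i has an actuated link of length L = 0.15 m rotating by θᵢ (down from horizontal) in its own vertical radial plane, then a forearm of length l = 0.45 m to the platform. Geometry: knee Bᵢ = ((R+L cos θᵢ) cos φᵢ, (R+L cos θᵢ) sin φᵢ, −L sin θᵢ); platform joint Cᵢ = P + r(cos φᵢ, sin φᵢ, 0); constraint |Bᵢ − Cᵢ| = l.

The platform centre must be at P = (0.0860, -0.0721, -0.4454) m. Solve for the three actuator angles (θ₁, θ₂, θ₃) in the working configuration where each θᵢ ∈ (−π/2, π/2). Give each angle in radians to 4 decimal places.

rotate P by −φ1: (0.0860, -0.0721, -0.4454)
  e−x'=0.0340;  (l²−L²−(e−x')²−y'²−z²)/2L = -0.0825
  γ=atan2(-0.4454,0.0340)=-1.4946;  ψ=arccos(-0.1846)=1.7564;  θ1=γ+ψ≈0.2618
arm 2 (φ=120.0°): x'=-0.1054, y'=-0.0384
  A=0.2254, B=-0.4454, C=(l²−L²−A²−y'²−z²)/(2L)=-0.2356
  γ=atan2(-0.4454,0.2254)=-1.1022;  ψ=arccos(-0.4720)=2.0623;  θ2=γ+ψ≈0.9601
rotate P by −φ3: (0.0194, 0.1105, -0.4454)
  A=0.1006, B=-0.4454, C=(l²−L²−A²−y'²−z²)/(2L)=-0.1357
  √(A²+B²)=0.4566;  θ3 = -1.3487+1.8725 ≈ 0.5238

θ₁ = 0.2618, θ₂ = 0.9601, θ₃ = 0.5238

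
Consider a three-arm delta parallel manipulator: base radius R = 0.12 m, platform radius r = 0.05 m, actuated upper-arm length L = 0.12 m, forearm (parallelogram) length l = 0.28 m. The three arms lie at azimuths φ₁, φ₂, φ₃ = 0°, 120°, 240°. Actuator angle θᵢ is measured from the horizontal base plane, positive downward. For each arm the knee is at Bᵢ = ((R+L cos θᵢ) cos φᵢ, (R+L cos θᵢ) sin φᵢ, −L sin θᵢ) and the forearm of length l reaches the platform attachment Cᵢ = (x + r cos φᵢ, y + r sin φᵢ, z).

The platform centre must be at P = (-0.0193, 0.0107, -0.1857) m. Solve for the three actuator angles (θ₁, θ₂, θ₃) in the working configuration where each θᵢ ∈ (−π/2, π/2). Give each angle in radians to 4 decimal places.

arm 1 (φ=0.0°): x'=-0.0193, y'=0.0107
  A=0.0893, B=-0.1857, C=(l²−L²−A²−y'²−z²)/(2L)=0.0893
  θ1 = atan2(B,A) + arccos(C/0.2061) = 0.0001
arm 2 (φ=120.0°): x'=0.0189, y'=0.0114
  e−x'=0.0511;  (l²−L²−(e−x')²−y'²−z²)/2L = 0.1116
  θ2 = atan2(B,A) + arccos(C/0.1926) = -0.3494
rotate P by −φ3: (0.0004, -0.0221, -0.1857)
  A cos θ + B sin θ = C:  0.0696·cos θ + -0.1857·sin θ = 0.1008
  γ=atan2(-0.1857,0.0696)=-1.2121;  ψ=arccos(0.5081)=1.0379;  θ3=γ+ψ≈-0.1743

θ₁ = 0.0001, θ₂ = -0.3494, θ₃ = -0.1743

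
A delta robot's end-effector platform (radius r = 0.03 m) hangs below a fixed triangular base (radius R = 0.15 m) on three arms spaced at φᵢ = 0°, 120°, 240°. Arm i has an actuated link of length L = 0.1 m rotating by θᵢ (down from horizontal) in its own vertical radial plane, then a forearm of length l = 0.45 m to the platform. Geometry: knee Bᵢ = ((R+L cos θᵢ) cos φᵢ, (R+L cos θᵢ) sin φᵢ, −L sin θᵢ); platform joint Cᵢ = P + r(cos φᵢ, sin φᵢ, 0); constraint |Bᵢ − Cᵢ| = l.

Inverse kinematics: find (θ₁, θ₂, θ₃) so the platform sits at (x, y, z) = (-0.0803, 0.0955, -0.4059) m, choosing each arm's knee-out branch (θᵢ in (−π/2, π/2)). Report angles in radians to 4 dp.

θ₁ = 0.6981, θ₂ = -0.3495, θ₃ = 0.5236

arm 1 (φ=0.0°): x'=-0.0803, y'=0.0955
  e−x'=0.2003;  (l²−L²−(e−x')²−y'²−z²)/2L = -0.1075
  θ1 = atan2(B,A) + arccos(C/0.4526) = 0.6981
arm 2 (φ=120.0°): x'=0.1229, y'=0.0218
  A=-0.0029, B=-0.4059, C=(l²−L²−A²−y'²−z²)/(2L)=0.1363
  γ=atan2(-0.4059,-0.0029)=-1.5778;  ψ=arccos(0.3358)=1.2283;  θ2=γ+ψ≈-0.3495
rotate P by −φ3: (-0.0426, -0.1173, -0.4059)
  A=0.1626, B=-0.4059, C=(l²−L²−A²−y'²−z²)/(2L)=-0.0622
  γ=atan2(-0.4059,0.1626)=-1.1899;  ψ=arccos(-0.1422)=1.7135;  θ3=γ+ψ≈0.5236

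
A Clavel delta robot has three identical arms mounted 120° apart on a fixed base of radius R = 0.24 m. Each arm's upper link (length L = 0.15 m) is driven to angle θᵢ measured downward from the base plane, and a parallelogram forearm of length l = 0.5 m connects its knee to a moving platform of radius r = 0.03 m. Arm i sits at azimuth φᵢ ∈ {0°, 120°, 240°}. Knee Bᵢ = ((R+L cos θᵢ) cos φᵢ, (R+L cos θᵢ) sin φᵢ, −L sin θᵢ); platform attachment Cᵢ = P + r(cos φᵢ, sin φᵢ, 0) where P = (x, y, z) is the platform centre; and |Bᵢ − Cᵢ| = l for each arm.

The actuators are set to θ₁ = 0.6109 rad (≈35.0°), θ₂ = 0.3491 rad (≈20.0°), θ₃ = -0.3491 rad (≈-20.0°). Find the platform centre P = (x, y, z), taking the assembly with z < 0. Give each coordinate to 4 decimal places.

O1 = (0.3329·cos0.0°, 0.3329·sin0.0°, -0.0860) = (0.3329, 0.0000, -0.0860)
φ2=120.0°: virtual centre (-0.1755, 0.3039, -0.0513), radius l
arm 3 at φ=240.0°: ρ3 = 0.3510;  O3 = (-0.1755, -0.3039, 0.0513)
eliminate P² terms by subtracting sphere 1 from 2 and 3
linear system: -1.0167x+0.6079y = 0.0076−0.0695z; -1.0167x+-0.6079y = 0.0076−0.2747z
det = 1.2360;  x = -0.0075+0.1693z,  y = 0.0000+0.1688z
quadratic in z: (1.0571)z²+(0.0569)z+(-0.1268)=0, √Δ=0.7344 → z ∈ {-0.3742, 0.3204}; z = -0.3742 (taking z<0)
x = -0.0708, y = -0.0632

(-0.0708, -0.0632, -0.3742)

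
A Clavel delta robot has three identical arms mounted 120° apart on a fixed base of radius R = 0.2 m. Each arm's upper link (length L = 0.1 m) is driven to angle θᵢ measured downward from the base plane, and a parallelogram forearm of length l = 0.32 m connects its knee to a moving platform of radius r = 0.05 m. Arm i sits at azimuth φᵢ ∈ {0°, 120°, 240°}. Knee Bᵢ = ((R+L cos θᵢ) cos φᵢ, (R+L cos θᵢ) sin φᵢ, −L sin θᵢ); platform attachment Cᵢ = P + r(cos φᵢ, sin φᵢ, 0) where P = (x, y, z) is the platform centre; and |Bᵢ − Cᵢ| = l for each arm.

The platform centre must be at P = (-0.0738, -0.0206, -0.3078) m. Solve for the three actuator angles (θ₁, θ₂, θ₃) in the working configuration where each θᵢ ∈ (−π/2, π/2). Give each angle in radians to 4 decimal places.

θ₁ = 1.3963, θ₂ = 0.7851, θ₃ = 0.5237

arm 1 (φ=0.0°): x'=-0.0738, y'=-0.0206
  A=0.2238, B=-0.3078, C=(l²−L²−A²−y'²−z²)/(2L)=-0.2643
  θ1 = atan2(B,A) + arccos(C/0.3806) = 1.3963
arm 2 (φ=120.0°): x'=0.0191, y'=0.0742
  e−x'=0.1309;  (l²−L²−(e−x')²−y'²−z²)/2L = -0.1250
  √(A²+B²)=0.3345;  θ2 = -1.1686+1.9537 ≈ 0.7851
arm 3 (φ=240.0°): x'=0.0547, y'=-0.0536
  e−x'=0.0953;  (l²−L²−(e−x')²−y'²−z²)/2L = -0.0714
  γ=atan2(-0.3078,0.0953)=-1.2707;  ψ=arccos(-0.2217)=1.7944;  θ3=γ+ψ≈0.5237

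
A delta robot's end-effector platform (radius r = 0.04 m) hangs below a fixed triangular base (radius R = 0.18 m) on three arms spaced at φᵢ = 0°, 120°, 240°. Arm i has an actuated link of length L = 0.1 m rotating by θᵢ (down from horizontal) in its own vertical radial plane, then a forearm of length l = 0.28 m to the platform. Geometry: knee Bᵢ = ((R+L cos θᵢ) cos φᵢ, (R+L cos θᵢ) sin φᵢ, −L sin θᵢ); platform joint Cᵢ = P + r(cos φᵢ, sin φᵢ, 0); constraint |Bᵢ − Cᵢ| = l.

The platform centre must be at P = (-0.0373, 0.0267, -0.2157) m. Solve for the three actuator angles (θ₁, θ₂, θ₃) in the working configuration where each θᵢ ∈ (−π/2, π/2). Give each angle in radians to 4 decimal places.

θ₁ = 0.8730, θ₂ = 0.1743, θ₃ = 0.6110

φ1=0.0° → target in arm frame (-0.0373, 0.0267)
  A=0.1773, B=-0.2157, C=(l²−L²−A²−y'²−z²)/(2L)=-0.0514
  γ=atan2(-0.2157,0.1773)=-0.8828;  ψ=arccos(-0.1840)=1.7558;  θ1=γ+ψ≈0.8730
arm 2 (φ=120.0°): x'=0.0418, y'=0.0190
  e−x'=0.0982;  (l²−L²−(e−x')²−y'²−z²)/2L = 0.0593
  γ=atan2(-0.2157,0.0982)=-1.1435;  ψ=arccos(0.2503)=1.3178;  θ2=γ+ψ≈0.1743
rotate P by −φ3: (-0.0045, -0.0457, -0.2157)
  A=0.1445, B=-0.2157, C=(l²−L²−A²−y'²−z²)/(2L)=-0.0054
  √(A²+B²)=0.2596;  θ3 = -0.9806+1.5917 ≈ 0.6110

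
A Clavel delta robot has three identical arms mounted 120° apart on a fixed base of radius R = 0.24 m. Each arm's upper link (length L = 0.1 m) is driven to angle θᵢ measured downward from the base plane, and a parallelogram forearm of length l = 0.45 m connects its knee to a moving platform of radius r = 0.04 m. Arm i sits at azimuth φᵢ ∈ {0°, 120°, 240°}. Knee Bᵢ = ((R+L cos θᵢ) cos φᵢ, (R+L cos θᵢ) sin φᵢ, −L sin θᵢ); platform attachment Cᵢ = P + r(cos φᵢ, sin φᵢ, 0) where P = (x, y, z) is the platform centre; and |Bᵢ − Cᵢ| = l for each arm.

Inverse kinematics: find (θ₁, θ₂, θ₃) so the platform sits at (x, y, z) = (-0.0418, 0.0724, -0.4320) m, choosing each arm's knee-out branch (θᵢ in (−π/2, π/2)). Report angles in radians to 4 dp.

φ1=0.0° → target in arm frame (-0.0418, 0.0724)
  A cos θ + B sin θ = C:  0.2418·cos θ + -0.4320·sin θ = -0.2892
  γ=atan2(-0.4320,0.2418)=-1.0605;  ψ=arccos(-0.5841)=2.1946;  θ1=γ+ψ≈1.1340
rotate P by −φ2: (0.0836, 0.0000, -0.4320)
  A cos θ + B sin θ = C:  0.1164·cos θ + -0.4320·sin θ = -0.0384
  γ=atan2(-0.4320,0.1164)=-1.3076;  ψ=arccos(-0.0857)=1.6567;  θ2=γ+ψ≈0.3490
φ3=240.0° → target in arm frame (-0.0418, -0.0724)
  A=0.2418, B=-0.4320, C=(l²−L²−A²−y'²−z²)/(2L)=-0.2892
  √(A²+B²)=0.4951;  θ3 = -1.0605+2.1946 ≈ 1.1340

θ₁ = 1.1340, θ₂ = 0.3490, θ₃ = 1.1340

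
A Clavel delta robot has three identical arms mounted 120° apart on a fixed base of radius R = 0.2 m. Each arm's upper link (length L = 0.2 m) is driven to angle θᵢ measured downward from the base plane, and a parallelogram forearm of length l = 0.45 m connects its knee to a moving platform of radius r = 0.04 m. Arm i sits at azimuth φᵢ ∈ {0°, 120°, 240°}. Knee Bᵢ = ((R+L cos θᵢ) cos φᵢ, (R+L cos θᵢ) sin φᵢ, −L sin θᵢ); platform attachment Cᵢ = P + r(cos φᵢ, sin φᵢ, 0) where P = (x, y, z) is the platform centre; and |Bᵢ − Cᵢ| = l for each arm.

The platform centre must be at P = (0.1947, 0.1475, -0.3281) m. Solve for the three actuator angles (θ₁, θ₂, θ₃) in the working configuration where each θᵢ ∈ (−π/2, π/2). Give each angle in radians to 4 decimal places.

rotate P by −φ1: (0.1947, 0.1475, -0.3281)
  A=-0.0347, B=-0.3281, C=(l²−L²−A²−y'²−z²)/(2L)=0.0797
  √(A²+B²)=0.3299;  θ1 = -1.6762+1.3267 ≈ -0.3494
arm 2 (φ=120.0°): x'=0.0304, y'=-0.2424
  A cos θ + B sin θ = C:  0.1296·cos θ + -0.3281·sin θ = -0.0517
  θ2 = atan2(B,A) + arccos(C/0.3528) = 0.5234
arm 3 (φ=240.0°): x'=-0.2251, y'=0.0949
  A=0.3851, B=-0.3281, C=(l²−L²−A²−y'²−z²)/(2L)=-0.2561
  θ3 = atan2(B,A) + arccos(C/0.5059) = 1.3959

θ₁ = -0.3494, θ₂ = 0.5234, θ₃ = 1.3959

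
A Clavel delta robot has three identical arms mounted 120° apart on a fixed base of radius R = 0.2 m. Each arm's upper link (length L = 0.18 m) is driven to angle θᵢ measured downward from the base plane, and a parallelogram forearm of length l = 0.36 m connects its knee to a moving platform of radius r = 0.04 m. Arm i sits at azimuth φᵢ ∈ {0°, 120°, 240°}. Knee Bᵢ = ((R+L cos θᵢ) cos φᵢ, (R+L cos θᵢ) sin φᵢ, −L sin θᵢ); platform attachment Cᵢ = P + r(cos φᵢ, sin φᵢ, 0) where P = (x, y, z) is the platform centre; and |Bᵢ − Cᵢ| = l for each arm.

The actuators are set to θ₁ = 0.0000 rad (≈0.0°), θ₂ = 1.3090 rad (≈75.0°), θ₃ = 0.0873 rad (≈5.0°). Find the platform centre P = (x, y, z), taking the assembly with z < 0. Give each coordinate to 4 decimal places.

φ1=0.0°: virtual centre (0.3400, 0.0000, 0.0000), radius l
O2 = (0.2066·cos120.0°, 0.2066·sin120.0°, -0.1739) = (-0.1033, 0.1789, -0.1739)
φ3=240.0°: virtual centre (-0.1697, -0.2939, -0.0157), radius l
|O₂|²−|O₁|² = -0.0427;  |O₃|²−|O₁|² = -0.0002
linear system: -0.8866x+0.3578y = -0.0427−-0.3477z; -1.0193x+-0.5877y = -0.0002−-0.0314z
det = 0.8858;  x = 0.0284+-0.2434z,  y = -0.0489+0.3687z
into |P−O₁|² = l²: 1.1952z² + 0.1156z + -0.0301 = 0;  Δ = 0.1574;  z = -0.2143 or 0.1176 → z<0 root = -0.2143
x = 0.0806, y = -0.1279

(0.0806, -0.1279, -0.2143)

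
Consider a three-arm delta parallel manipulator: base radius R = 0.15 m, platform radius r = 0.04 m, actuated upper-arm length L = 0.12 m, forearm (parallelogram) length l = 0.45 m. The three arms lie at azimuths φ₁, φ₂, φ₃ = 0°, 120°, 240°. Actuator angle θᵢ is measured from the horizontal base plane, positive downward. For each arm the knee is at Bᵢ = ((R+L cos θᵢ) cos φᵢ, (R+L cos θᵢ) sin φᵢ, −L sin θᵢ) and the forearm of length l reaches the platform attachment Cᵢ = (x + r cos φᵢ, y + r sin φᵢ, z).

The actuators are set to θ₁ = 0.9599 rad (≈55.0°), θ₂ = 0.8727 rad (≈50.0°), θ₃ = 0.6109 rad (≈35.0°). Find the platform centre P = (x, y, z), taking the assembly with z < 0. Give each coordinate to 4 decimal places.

arm 1 at φ=0.0°: ρ1 = 0.1788;  S1 = (0.1788, 0.0000, -0.0983)
S2 = (0.1871·cos120.0°, 0.1871·sin120.0°, -0.0919) = (-0.0936, 0.1621, -0.0919)
φ3=240.0°: virtual centre (-0.1041, -0.1804, -0.0688), radius l
eliminate P² terms by subtracting sphere 1 from 2 and 3
linear system: -0.5448x+0.3241y = 0.0018−0.0127z; -0.5660x+-0.3608y = 0.0065−0.0589z
Cramer: x(z) = -0.0073+0.0624z;  y(z) = -0.0066+0.0655z
quadratic in z: (1.0082)z²+(0.1725)z+(-0.1582)=0, √Δ=0.8171 → z ∈ {-0.4908, 0.3197}; z = -0.4908 (taking z<0)
x = -0.0379, y = -0.0387

(-0.0379, -0.0387, -0.4908)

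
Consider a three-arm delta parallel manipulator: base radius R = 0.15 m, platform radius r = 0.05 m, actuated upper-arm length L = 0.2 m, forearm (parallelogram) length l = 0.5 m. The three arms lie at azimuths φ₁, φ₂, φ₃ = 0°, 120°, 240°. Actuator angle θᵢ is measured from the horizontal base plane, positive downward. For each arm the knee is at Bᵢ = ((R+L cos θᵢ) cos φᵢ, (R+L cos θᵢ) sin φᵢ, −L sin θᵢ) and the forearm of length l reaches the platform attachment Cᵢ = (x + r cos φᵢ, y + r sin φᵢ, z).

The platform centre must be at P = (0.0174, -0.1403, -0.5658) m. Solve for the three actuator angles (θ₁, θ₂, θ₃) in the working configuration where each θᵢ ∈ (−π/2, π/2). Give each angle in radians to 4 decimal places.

θ₁ = 0.7852, θ₂ = 1.1342, θ₃ = 0.5234

arm 1 (φ=0.0°): x'=0.0174, y'=-0.1403
  e−x'=0.0826;  (l²−L²−(e−x')²−y'²−z²)/2L = -0.3416
  θ1 = atan2(B,A) + arccos(C/0.5718) = 0.7852
φ2=120.0° → target in arm frame (-0.1302, 0.0551)
  A cos θ + B sin θ = C:  0.2302·cos θ + -0.5658·sin θ = -0.4154
  √(A²+B²)=0.6108;  θ2 = -1.1844+2.3186 ≈ 1.1342
φ3=240.0° → target in arm frame (0.1128, 0.0852)
  A cos θ + B sin θ = C:  -0.0128·cos θ + -0.5658·sin θ = -0.2939
  θ3 = atan2(B,A) + arccos(C/0.5659) = 0.5234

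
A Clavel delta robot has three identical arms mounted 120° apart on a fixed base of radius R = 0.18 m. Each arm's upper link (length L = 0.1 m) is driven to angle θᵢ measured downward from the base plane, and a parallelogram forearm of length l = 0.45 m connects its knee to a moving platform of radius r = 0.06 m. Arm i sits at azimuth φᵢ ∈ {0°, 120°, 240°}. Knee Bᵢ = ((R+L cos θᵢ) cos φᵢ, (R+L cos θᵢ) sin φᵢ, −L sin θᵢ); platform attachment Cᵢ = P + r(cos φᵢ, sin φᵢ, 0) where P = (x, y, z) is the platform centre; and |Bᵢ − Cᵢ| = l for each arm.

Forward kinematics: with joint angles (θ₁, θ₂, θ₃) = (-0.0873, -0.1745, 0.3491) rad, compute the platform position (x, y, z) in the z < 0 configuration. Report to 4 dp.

centre 1 = (0.2196·cos0.0°, 0.2196·sin0.0°, 0.0087) = (0.2196, 0.0000, 0.0087)
φ2=120.0°: virtual centre (-0.1092, 0.1892, 0.0174), radius l
φ3=240.0°: virtual centre (-0.1070, -0.1853, -0.0342), radius l
subtract pairs → two planes through P
plane₁₂: -0.6577x+0.3784y+0.0173z = -0.0003
det = 0.4909;  x = 0.0013+-0.0531z,  y = 0.0015+-0.1380z
quadratic in z: (1.0219)z²+(0.0054)z+(-0.1547)=0, √Δ=0.7953 → z ∈ {-0.3918, 0.3865}; z = -0.3918 (taking z<0)
x = 0.0221, y = 0.0555

(0.0221, 0.0555, -0.3918)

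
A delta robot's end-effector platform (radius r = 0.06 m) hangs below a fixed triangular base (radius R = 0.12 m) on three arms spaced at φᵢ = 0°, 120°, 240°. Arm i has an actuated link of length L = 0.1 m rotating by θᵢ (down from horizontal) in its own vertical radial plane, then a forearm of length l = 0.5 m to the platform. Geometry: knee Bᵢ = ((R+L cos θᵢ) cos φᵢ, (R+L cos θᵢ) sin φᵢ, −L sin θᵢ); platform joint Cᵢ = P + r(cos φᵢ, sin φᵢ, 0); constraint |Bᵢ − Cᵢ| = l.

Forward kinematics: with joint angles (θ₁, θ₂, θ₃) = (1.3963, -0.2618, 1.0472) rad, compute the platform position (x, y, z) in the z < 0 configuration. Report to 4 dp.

(-0.2072, 0.2111, -0.4513)

S1 = (0.0774·cos0.0°, 0.0774·sin0.0°, -0.0985) = (0.0774, 0.0000, -0.0985)
arm 2 at φ=120.0°: (R−r)+L cos θ2 = 0.1566;  S2 = (-0.0783, 0.1356, 0.0259)
φ3=240.0°: virtual centre (-0.0550, -0.0953, -0.0866), radius l
|S₂|²−|S₁|² = 0.0095;  |S₃|²−|S₁|² = 0.0039
linear system: -0.3113x+0.2712y = 0.0095−0.2487z; -0.2647x+-0.1905y = 0.0039−0.0238z
Cramer: x(z) = -0.0219+0.4106z;  y(z) = 0.0099-0.4458z
sphere 1 gives Az²+Bz+C=0 with A=1.3673, B=0.1066, C=-0.2303;  B²−4AC=1.2712;  roots -0.4513, 0.3733;  negative root z = -0.4513
x = -0.2072, y = 0.2111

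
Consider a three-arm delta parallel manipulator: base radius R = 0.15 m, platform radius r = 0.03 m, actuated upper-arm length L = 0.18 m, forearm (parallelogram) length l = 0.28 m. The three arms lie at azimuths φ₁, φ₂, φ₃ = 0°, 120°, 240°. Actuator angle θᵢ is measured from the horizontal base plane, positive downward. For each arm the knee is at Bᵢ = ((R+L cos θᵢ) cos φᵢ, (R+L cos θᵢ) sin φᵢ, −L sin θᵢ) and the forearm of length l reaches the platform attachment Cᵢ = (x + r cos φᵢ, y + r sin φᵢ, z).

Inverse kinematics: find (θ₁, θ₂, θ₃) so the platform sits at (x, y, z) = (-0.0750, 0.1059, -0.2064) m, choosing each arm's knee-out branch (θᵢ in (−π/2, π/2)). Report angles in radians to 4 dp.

θ₁ = 1.2220, θ₂ = -0.0872, θ₃ = 1.1346

φ1=0.0° → target in arm frame (-0.0750, 0.1059)
  A cos θ + B sin θ = C:  0.1950·cos θ + -0.2064·sin θ = -0.1273
  √(A²+B²)=0.2839;  θ1 = -0.8138+2.0358 ≈ 1.2220
arm 2 (φ=120.0°): x'=0.1292, y'=0.0120
  A=-0.0092, B=-0.2064, C=(l²−L²−A²−y'²−z²)/(2L)=0.0088
  θ2 = atan2(B,A) + arccos(C/0.2066) = -0.0872
arm 3 (φ=240.0°): x'=-0.0542, y'=-0.1179
  e−x'=0.1742;  (l²−L²−(e−x')²−y'²−z²)/2L = -0.1135
  √(A²+B²)=0.2701;  θ3 = -0.8698+2.0044 ≈ 1.1346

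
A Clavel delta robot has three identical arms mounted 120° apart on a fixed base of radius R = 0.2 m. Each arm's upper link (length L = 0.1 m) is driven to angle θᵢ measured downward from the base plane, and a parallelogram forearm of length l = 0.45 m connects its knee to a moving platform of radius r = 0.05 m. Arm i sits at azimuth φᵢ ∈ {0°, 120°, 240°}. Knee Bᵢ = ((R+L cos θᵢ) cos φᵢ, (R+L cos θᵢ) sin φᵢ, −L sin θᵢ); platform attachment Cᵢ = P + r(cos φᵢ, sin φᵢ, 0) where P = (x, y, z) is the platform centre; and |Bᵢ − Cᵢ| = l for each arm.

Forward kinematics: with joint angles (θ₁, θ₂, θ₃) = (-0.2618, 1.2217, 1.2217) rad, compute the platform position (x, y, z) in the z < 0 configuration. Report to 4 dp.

arm 1 at φ=0.0°: e+L cos θ1 = 0.2466;  S1 = (0.2466, 0.0000, 0.0259)
S2 = (0.1842·cos120.0°, 0.1842·sin120.0°, -0.0940) = (-0.0921, 0.1595, -0.0940)
arm 3 at φ=240.0°: e+L cos θ3 = 0.1842;  S3 = (-0.0921, -0.1595, -0.0940)
subtract pairs → two planes through P
[-0.6774 0.3191 -0.2397]·P = -0.0187;  [-0.6774 -0.3191 -0.2397]·P = -0.0187
Cramer: x(z) = 0.0276-0.3539z;  y(z) = 0.0000+0.0000z
into |P−S₁|² = l²: 1.1252z² + 0.1032z + -0.1539 = 0;  Δ = 0.7033;  z = -0.4185 or 0.3268 → z<0 root = -0.4185
x = 0.1757, y = 0.0000

(0.1757, 0.0000, -0.4185)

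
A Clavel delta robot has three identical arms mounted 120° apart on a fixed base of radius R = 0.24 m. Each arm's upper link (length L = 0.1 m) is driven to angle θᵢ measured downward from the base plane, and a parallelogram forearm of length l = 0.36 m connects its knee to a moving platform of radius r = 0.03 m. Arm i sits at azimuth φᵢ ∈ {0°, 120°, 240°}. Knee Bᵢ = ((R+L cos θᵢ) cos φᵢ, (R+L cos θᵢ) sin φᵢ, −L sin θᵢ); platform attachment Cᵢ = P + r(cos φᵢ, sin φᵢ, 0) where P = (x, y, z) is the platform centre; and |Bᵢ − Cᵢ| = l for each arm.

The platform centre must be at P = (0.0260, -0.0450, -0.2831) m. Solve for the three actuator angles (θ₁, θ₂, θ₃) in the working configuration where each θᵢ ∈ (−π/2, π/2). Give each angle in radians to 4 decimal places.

arm 1 (φ=0.0°): x'=0.0260, y'=-0.0450
  A cos θ + B sin θ = C:  0.1840·cos θ + -0.2831·sin θ = 0.0179
  γ=atan2(-0.2831,0.1840)=-0.9945;  ψ=arccos(0.0529)=1.5179;  θ1=γ+ψ≈0.5234
rotate P by −φ2: (-0.0520, 0.0000, -0.2831)
  A=0.2620, B=-0.2831, C=(l²−L²−A²−y'²−z²)/(2L)=-0.1459
  √(A²+B²)=0.3857;  θ2 = -0.8241+1.9586 ≈ 1.1345
φ3=240.0° → target in arm frame (0.0260, 0.0450)
  e−x'=0.1840;  (l²−L²−(e−x')²−y'²−z²)/2L = 0.0178
  θ3 = atan2(B,A) + arccos(C/0.3377) = 0.5237

θ₁ = 0.5234, θ₂ = 1.1345, θ₃ = 0.5237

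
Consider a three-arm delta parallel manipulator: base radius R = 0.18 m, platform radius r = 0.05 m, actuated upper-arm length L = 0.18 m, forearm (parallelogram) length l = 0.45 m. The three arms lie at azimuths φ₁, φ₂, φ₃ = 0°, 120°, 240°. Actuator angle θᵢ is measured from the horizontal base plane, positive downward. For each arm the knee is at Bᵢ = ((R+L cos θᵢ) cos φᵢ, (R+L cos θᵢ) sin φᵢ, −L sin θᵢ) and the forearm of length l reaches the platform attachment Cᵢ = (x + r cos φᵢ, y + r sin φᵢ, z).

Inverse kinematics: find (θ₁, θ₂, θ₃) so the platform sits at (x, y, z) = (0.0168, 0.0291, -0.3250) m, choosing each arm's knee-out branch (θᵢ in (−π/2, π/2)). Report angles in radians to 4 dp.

θ₁ = -0.0874, θ₂ = -0.0874, θ₃ = 0.1743

φ1=0.0° → target in arm frame (0.0168, 0.0291)
  A cos θ + B sin θ = C:  0.1132·cos θ + -0.3250·sin θ = 0.1411
  γ=atan2(-0.3250,0.1132)=-1.2356;  ψ=arccos(0.4101)=1.1482;  θ1=γ+ψ≈-0.0874
arm 2 (φ=120.0°): x'=0.0168, y'=-0.0291
  e−x'=0.1132;  (l²−L²−(e−x')²−y'²−z²)/2L = 0.1412
  θ2 = atan2(B,A) + arccos(C/0.3441) = -0.0874
φ3=240.0° → target in arm frame (-0.0336, 0.0000)
  e−x'=0.1636;  (l²−L²−(e−x')²−y'²−z²)/2L = 0.1047
  √(A²+B²)=0.3639;  θ3 = -1.1044+1.2788 ≈ 0.1743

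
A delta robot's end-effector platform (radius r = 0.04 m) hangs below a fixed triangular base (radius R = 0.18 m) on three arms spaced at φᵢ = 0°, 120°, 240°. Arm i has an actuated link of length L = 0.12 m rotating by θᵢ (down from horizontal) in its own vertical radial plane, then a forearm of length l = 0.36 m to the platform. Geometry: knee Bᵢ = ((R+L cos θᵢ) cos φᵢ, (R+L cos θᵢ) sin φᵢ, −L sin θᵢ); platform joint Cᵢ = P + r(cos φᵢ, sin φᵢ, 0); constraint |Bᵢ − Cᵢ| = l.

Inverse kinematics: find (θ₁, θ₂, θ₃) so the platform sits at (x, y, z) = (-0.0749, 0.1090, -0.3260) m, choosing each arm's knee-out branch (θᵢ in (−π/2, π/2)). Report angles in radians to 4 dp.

θ₁ = 1.1348, θ₂ = -0.0870, θ₃ = 1.0470

arm 1 (φ=0.0°): x'=-0.0749, y'=0.1090
  e−x'=0.2149;  (l²−L²−(e−x')²−y'²−z²)/2L = -0.2047
  θ1 = atan2(B,A) + arccos(C/0.3905) = 1.1348
arm 2 (φ=120.0°): x'=0.1318, y'=0.0104
  e−x'=0.0082;  (l²−L²−(e−x')²−y'²−z²)/2L = 0.0365
  θ2 = atan2(B,A) + arccos(C/0.3261) = -0.0870
arm 3 (φ=240.0°): x'=-0.0569, y'=-0.1194
  A cos θ + B sin θ = C:  0.1969·cos θ + -0.3260·sin θ = -0.1838
  γ=atan2(-0.3260,0.1969)=-1.0273;  ψ=arccos(-0.4826)=2.0744;  θ3=γ+ψ≈1.0470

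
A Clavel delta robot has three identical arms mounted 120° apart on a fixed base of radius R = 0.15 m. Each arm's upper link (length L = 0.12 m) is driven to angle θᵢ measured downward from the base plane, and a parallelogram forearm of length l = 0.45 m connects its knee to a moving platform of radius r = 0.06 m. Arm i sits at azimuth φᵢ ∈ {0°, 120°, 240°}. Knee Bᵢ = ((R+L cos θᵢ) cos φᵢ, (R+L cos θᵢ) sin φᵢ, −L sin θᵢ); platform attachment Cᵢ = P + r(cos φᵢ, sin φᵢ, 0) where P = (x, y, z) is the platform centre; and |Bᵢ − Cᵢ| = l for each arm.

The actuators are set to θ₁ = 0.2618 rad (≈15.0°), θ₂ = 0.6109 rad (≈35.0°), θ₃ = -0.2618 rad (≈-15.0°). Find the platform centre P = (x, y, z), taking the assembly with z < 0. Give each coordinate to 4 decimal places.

(-0.0105, -0.1231, -0.4059)

arm 1 at φ=0.0°: ρ1 = 0.2059;  centre 1 = (0.2059, 0.0000, -0.0311)
arm 2 at φ=120.0°: ρ2 = 0.1883;  centre 2 = (-0.0941, 0.1631, -0.0688)
centre 3 = (0.2059·cos240.0°, 0.2059·sin240.0°, 0.0311) = (-0.1030, -0.1783, 0.0311)
subtract pairs → two planes through P
linear system: -0.6001x+0.3261y = -0.0032−-0.0755z; -0.6177x+-0.3566y = 0.0000−0.1242z
Cramer: x(z) = 0.0027+0.0327z;  y(z) = -0.0047+0.2918z
into |P−centre ₁|² = l²: 1.0862z² + 0.0461z + -0.1602 = 0;  Δ = 0.6983;  z = -0.4059 or 0.3634 → z<0 root = -0.4059
x = -0.0105, y = -0.1231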